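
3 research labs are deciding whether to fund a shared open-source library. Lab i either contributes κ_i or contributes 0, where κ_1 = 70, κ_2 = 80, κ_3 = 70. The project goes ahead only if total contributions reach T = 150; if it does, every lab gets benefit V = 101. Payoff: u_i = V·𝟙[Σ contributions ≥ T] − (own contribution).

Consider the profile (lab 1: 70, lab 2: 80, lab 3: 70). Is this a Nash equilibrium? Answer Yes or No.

No

Total = 220 ≥ 150: provided.
Lab 1 (pledges 70, payoff 31): dropping to 0 → total 150, payoff 101. Profitable deviation.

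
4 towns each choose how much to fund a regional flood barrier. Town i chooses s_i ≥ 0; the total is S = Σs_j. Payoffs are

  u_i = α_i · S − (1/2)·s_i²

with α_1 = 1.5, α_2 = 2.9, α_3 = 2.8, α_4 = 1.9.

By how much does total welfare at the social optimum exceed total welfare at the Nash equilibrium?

93.865

Town i's FOC: ∂u_i/∂s_i = α_i − s_i = 0, so s_i* = α_i.
NE contributions = (1.5, 2.9, 2.8, 1.9); S = 9.1.
W^NE = (Σα)·S − ½Σα_i² = 9.1² − ½·22.11 = 71.755.
Planner sets s_i = Σα_j = 9.1 for every i, so S^SO = 4·9.1 = 36.4.
W^SO = (Σα)·S^SO − ½·4·(Σα)² = (4/2)·9.1² = 165.62.
Deadweight loss = W^SO − W^NE = 93.865.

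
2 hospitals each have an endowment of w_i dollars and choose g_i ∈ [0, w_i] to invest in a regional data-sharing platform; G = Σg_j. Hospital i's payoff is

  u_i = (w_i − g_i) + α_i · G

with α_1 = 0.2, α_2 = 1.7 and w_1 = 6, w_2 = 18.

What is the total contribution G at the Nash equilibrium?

∂u_i/∂g_i = α_i − 1, so hospital i contributes w_i if α_i > 1, else 0.
α_i > 1 for i ∈ {2}; NE contributions (0, 18), G = 18.

18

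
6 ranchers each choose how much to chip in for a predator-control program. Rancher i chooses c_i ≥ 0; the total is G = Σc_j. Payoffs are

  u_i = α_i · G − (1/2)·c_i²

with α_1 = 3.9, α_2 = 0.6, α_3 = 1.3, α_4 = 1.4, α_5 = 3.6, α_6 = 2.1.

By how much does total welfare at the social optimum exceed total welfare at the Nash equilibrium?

Rancher i's FOC: ∂u_i/∂c_i = α_i − c_i = 0, so c_i* = α_i.
NE contributions = (3.9, 0.6, 1.3, 1.4, 3.6, 2.1); G = 12.9.
W^NE = (Σα)·G − ½Σα_i² = 12.9² − ½·36.59 = 148.115.
Planner sets c_i = Σα_j = 12.9 for every i, so G^SO = 6·12.9 = 77.4.
W^SO = (Σα)·G^SO − ½·6·(Σα)² = (6/2)·12.9² = 499.23.
Deadweight loss = W^SO − W^NE = 351.115.

351.115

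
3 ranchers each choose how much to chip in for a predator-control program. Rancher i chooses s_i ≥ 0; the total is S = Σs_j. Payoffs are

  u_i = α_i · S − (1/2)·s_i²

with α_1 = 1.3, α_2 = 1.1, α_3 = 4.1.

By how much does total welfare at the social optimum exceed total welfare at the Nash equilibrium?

Rancher i's FOC: ∂u_i/∂s_i = α_i − s_i = 0, so s_i* = α_i.
NE contributions = (1.3, 1.1, 4.1); S = 6.5.
W^NE = (Σα)·S − ½Σα_i² = 6.5² − ½·19.71 = 32.395.
Planner sets s_i = Σα_j = 6.5 for every i, so S^SO = 3·6.5 = 19.5.
W^SO = (Σα)·S^SO − ½·3·(Σα)² = (3/2)·6.5² = 63.375.
Deadweight loss = W^SO − W^NE = 30.98.

30.98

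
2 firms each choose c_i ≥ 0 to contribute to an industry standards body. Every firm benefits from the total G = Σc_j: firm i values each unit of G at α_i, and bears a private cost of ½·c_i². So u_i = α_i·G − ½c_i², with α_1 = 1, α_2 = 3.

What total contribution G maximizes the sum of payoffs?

8

Planner FOC: ∂(Σu_j)/∂c_i = (Σα_j) − c_i = 0, so c_i^SO = Σα_j = 4 for every i; G^SO = 8.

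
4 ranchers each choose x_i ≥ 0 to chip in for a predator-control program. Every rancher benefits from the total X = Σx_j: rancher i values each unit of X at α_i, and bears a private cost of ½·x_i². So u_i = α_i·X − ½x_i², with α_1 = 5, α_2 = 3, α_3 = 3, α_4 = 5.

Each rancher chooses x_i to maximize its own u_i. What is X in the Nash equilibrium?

Rancher i's FOC: ∂u_i/∂x_i = α_i − x_i = 0, so x_i* = α_i.
NE contributions = (5, 3, 3, 5); X = 16.

16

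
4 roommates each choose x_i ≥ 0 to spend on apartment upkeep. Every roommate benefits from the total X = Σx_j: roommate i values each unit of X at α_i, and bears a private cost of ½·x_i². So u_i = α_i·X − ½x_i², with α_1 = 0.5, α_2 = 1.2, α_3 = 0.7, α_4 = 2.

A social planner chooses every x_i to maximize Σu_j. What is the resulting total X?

Planner FOC: ∂(Σu_j)/∂x_i = (Σα_j) − x_i = 0, so x_i^SO = Σα_j = 4.4 for every i; X^SO = 17.6.

17.6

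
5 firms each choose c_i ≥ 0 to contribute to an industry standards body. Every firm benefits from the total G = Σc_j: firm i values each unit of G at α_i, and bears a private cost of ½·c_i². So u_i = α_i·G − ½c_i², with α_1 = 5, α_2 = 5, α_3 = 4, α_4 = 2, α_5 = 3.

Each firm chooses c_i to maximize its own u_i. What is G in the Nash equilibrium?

Firm i's FOC: ∂u_i/∂c_i = α_i − c_i = 0, so c_i* = α_i.
NE contributions = (5, 5, 4, 2, 3); G = 19.

19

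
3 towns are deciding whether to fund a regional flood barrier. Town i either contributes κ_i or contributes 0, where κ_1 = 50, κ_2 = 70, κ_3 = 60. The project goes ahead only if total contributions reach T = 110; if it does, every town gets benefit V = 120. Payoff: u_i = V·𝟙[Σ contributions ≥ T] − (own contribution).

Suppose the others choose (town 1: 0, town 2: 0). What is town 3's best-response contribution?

0

Others' total = 0. Even contributing 60 gives 60 < 110: no benefit either way.
Best response: 0.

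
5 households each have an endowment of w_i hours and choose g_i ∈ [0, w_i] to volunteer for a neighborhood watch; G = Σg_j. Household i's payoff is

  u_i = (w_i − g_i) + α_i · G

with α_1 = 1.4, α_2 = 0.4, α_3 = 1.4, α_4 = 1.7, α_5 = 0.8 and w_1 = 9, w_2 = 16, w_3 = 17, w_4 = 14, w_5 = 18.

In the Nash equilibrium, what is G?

∂u_i/∂g_i = α_i − 1, so household i contributes w_i if α_i > 1, else 0.
α_i > 1 for i ∈ {1, 3, 4}; NE contributions (9, 0, 17, 14, 0), G = 40.

40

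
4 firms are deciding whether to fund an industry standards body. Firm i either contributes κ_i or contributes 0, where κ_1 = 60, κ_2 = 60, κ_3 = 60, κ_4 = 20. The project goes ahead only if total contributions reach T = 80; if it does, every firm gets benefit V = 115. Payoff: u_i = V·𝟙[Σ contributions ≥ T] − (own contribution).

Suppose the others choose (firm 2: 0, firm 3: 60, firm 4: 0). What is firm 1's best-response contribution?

Others' total = 60. Contributing 60 brings total to 120 ≥ 80: gain V − κ_1 = 55.
Best response: 60.

60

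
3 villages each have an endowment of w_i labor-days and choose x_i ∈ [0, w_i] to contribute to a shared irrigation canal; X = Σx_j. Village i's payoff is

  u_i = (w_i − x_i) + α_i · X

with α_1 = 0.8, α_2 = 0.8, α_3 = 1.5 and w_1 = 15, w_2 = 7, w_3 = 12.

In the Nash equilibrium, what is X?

12

∂u_i/∂x_i = α_i − 1, so village i contributes w_i if α_i > 1, else 0.
α_i > 1 for i ∈ {3}; NE contributions (0, 0, 12), X = 12.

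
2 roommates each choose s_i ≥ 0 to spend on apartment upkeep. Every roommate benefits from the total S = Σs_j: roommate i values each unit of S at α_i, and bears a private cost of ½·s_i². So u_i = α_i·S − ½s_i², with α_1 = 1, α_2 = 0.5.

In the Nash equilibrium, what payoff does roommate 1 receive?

Roommate i's FOC: ∂u_i/∂s_i = α_i − s_i = 0, so s_i* = α_i.
NE contributions = (1, 0.5); S = 1.5.
u_1 = α_1·S − ½·(s_1)² = 1·1.5 − ½·1² = 1.

1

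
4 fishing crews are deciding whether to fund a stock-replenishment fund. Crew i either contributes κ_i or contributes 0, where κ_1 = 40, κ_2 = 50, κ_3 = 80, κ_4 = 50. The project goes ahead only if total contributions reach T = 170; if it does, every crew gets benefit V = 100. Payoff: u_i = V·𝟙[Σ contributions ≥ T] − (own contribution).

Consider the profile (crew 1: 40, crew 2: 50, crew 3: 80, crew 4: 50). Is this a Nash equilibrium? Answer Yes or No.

No

Total = 220 ≥ 170: provided.
Crew 1 (pledges 40, payoff 60): dropping to 0 → total 180, payoff 100. Profitable deviation.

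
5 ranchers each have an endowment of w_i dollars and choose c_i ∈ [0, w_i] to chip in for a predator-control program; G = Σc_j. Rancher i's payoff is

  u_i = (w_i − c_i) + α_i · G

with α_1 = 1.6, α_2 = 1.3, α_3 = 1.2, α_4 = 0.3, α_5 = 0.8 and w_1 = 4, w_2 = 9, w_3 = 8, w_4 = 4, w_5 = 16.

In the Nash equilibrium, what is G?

∂u_i/∂c_i = α_i − 1, so rancher i contributes w_i if α_i > 1, else 0.
α_i > 1 for i ∈ {1, 2, 3}; NE contributions (4, 9, 8, 0, 0), G = 21.

21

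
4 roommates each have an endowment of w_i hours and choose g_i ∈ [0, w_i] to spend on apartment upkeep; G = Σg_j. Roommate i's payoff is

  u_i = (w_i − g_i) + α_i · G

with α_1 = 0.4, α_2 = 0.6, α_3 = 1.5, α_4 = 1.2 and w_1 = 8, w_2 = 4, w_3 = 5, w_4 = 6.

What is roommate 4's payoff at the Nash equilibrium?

∂u_i/∂g_i = α_i − 1, so roommate i contributes w_i if α_i > 1, else 0.
α_i > 1 for i ∈ {3, 4}; NE contributions (0, 0, 5, 6), G = 11.
u_4 = (6 − 6) + 1.2·11 = 13.2.

13.2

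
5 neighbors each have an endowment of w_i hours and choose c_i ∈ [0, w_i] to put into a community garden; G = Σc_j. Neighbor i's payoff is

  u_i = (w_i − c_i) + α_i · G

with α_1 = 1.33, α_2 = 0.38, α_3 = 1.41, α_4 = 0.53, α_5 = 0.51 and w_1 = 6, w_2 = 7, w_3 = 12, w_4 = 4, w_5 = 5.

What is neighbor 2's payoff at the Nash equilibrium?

13.84

∂u_i/∂c_i = α_i − 1, so neighbor i contributes w_i if α_i > 1, else 0.
α_i > 1 for i ∈ {1, 3}; NE contributions (6, 0, 12, 0, 0), G = 18.
u_2 = (7 − 0) + 0.38·18 = 13.84.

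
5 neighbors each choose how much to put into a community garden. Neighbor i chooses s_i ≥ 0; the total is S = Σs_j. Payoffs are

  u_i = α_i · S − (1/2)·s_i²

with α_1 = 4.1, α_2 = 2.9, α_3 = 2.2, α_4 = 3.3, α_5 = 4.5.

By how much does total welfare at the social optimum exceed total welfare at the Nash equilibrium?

Neighbor i's FOC: ∂u_i/∂s_i = α_i − s_i = 0, so s_i* = α_i.
NE contributions = (4.1, 2.9, 2.2, 3.3, 4.5); S = 17.
W^NE = (Σα)·S − ½Σα_i² = 17² − ½·61.2 = 258.4.
Planner sets s_i = Σα_j = 17 for every i, so S^SO = 5·17 = 85.
W^SO = (Σα)·S^SO − ½·5·(Σα)² = (5/2)·17² = 722.5.
Deadweight loss = W^SO − W^NE = 464.1.

464.1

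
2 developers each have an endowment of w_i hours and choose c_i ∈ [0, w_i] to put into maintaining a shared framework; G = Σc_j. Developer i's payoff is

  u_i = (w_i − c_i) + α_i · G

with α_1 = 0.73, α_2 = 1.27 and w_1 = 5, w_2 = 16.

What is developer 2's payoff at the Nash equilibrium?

∂u_i/∂c_i = α_i − 1, so developer i contributes w_i if α_i > 1, else 0.
α_i > 1 for i ∈ {2}; NE contributions (0, 16), G = 16.
u_2 = (16 − 16) + 1.27·16 = 20.32.

20.32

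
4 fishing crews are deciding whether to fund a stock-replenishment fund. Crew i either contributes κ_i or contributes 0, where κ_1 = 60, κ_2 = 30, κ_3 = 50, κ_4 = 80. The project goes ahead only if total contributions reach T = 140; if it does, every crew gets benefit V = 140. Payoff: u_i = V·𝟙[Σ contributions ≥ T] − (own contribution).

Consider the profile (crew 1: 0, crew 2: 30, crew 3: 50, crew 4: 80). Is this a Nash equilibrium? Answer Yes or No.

Total = 160 ≥ 140: provided.
Crew 1 (pledges 0, payoff 140): pledging 60 → total 220, payoff 80. No gain.
Crew 2 (pledges 30, payoff 110): dropping to 0 → total 130, payoff 0. No gain.
Crew 3 (pledges 50, payoff 90): dropping to 0 → total 110, payoff 0. No gain.
Crew 4 (pledges 80, payoff 60): dropping to 0 → total 80, payoff 0. No gain.

Yes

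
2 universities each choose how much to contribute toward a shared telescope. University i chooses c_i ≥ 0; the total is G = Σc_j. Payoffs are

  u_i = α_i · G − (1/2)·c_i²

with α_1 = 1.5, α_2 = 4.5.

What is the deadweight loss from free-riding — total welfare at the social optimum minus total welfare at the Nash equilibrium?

University i's FOC: ∂u_i/∂c_i = α_i − c_i = 0, so c_i* = α_i.
NE contributions = (1.5, 4.5); G = 6.
W^NE = (Σα)·G − ½Σα_i² = 6² − ½·22.5 = 24.75.
Planner sets c_i = Σα_j = 6 for every i, so G^SO = 2·6 = 12.
W^SO = (Σα)·G^SO − ½·2·(Σα)² = (2/2)·6² = 36.
Deadweight loss = W^SO − W^NE = 11.25.

11.25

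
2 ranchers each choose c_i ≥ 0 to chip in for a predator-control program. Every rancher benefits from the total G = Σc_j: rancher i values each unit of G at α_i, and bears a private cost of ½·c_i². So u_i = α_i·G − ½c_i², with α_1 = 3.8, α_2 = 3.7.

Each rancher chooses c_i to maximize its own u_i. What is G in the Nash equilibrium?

Rancher i's FOC: ∂u_i/∂c_i = α_i − c_i = 0, so c_i* = α_i.
NE contributions = (3.8, 3.7); G = 7.5.

7.5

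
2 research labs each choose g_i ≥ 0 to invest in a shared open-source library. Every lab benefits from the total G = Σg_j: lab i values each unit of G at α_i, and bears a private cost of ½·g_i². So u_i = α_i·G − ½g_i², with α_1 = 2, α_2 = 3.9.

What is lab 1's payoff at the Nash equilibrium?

Lab i's FOC: ∂u_i/∂g_i = α_i − g_i = 0, so g_i* = α_i.
NE contributions = (2, 3.9); G = 5.9.
u_1 = α_1·G − ½·(g_1)² = 2·5.9 − ½·2² = 9.8.

9.8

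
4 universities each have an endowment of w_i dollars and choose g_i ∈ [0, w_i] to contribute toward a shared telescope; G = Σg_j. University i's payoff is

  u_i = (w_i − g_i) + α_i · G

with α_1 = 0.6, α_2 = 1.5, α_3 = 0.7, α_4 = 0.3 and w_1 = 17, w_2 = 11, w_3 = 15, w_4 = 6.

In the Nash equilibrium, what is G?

11

∂u_i/∂g_i = α_i − 1, so university i contributes w_i if α_i > 1, else 0.
α_i > 1 for i ∈ {2}; NE contributions (0, 11, 0, 0), G = 11.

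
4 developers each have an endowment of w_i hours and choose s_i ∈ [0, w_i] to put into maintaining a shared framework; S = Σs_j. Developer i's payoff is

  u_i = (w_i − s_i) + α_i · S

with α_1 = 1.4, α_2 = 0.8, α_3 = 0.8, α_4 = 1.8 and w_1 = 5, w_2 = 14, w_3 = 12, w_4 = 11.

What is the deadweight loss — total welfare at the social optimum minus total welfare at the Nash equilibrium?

98.8

∂u_i/∂s_i = α_i − 1, so developer i contributes w_i if α_i > 1, else 0.
α_i > 1 for i ∈ {1, 4}; NE contributions (5, 0, 0, 11), S = 16.
W^NE = Σw_i − S^NE + (Σα_i)·S^NE = 42 + 3.8·16 = 102.8.
Planner: ∂(Σu_j)/∂s_i = Σα_j − 1 = 3.8 > 0, so everyone contributes w_i; S^SO = 42, W^SO = 42 + 3.8·42 = 201.6.
Deadweight loss = 98.8.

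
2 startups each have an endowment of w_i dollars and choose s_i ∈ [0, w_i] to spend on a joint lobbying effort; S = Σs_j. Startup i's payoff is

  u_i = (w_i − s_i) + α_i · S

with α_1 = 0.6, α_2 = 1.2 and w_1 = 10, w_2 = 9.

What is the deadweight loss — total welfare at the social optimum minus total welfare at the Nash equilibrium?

∂u_i/∂s_i = α_i − 1, so startup i contributes w_i if α_i > 1, else 0.
α_i > 1 for i ∈ {2}; NE contributions (0, 9), S = 9.
W^NE = Σw_i − S^NE + (Σα_i)·S^NE = 19 + 0.8·9 = 26.2.
Planner: ∂(Σu_j)/∂s_i = Σα_j − 1 = 0.8 > 0, so everyone contributes w_i; S^SO = 19, W^SO = 19 + 0.8·19 = 34.2.
Deadweight loss = 8.

8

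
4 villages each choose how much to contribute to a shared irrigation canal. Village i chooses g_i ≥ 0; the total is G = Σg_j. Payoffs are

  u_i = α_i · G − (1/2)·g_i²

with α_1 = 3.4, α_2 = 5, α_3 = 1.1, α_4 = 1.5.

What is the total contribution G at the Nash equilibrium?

Village i's FOC: ∂u_i/∂g_i = α_i − g_i = 0, so g_i* = α_i.
NE contributions = (3.4, 5, 1.1, 1.5); G = 11.

11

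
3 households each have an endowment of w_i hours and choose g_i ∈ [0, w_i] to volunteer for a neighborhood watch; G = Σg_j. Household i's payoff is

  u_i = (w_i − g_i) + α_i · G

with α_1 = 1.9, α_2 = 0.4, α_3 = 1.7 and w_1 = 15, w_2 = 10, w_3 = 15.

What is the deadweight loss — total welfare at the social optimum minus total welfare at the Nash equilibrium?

30

∂u_i/∂g_i = α_i − 1, so household i contributes w_i if α_i > 1, else 0.
α_i > 1 for i ∈ {1, 3}; NE contributions (15, 0, 15), G = 30.
W^NE = Σw_i − G^NE + (Σα_i)·G^NE = 40 + 3·30 = 130.
Planner: ∂(Σu_j)/∂g_i = Σα_j − 1 = 3 > 0, so everyone contributes w_i; G^SO = 40, W^SO = 40 + 3·40 = 160.
Deadweight loss = 30.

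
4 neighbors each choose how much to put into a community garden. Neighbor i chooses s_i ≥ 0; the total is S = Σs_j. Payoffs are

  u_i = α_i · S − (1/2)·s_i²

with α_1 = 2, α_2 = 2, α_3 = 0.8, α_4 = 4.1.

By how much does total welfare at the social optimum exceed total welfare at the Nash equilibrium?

Neighbor i's FOC: ∂u_i/∂s_i = α_i − s_i = 0, so s_i* = α_i.
NE contributions = (2, 2, 0.8, 4.1); S = 8.9.
W^NE = (Σα)·S − ½Σα_i² = 8.9² − ½·25.45 = 66.485.
Planner sets s_i = Σα_j = 8.9 for every i, so S^SO = 4·8.9 = 35.6.
W^SO = (Σα)·S^SO − ½·4·(Σα)² = (4/2)·8.9² = 158.42.
Deadweight loss = W^SO − W^NE = 91.935.

91.935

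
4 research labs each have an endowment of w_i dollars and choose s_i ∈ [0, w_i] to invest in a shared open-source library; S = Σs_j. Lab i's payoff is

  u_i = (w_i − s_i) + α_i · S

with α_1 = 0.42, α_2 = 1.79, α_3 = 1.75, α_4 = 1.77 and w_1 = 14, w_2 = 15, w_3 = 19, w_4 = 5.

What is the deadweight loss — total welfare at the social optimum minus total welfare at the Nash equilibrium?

66.22

∂u_i/∂s_i = α_i − 1, so lab i contributes w_i if α_i > 1, else 0.
α_i > 1 for i ∈ {2, 3, 4}; NE contributions (0, 15, 19, 5), S = 39.
W^NE = Σw_i − S^NE + (Σα_i)·S^NE = 53 + 4.73·39 = 237.47.
Planner: ∂(Σu_j)/∂s_i = Σα_j − 1 = 4.73 > 0, so everyone contributes w_i; S^SO = 53, W^SO = 53 + 4.73·53 = 303.69.
Deadweight loss = 66.22.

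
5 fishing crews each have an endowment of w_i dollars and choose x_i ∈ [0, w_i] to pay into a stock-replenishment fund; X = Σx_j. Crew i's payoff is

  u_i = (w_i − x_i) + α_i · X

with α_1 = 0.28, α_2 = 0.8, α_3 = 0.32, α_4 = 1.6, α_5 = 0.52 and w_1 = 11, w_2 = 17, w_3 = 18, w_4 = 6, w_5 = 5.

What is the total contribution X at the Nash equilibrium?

6

∂u_i/∂x_i = α_i − 1, so crew i contributes w_i if α_i > 1, else 0.
α_i > 1 for i ∈ {4}; NE contributions (0, 0, 0, 6, 0), X = 6.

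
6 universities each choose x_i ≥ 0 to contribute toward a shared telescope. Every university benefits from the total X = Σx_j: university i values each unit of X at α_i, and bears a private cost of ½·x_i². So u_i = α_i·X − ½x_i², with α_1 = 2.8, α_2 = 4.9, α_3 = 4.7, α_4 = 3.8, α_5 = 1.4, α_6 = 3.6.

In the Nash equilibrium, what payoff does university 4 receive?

73.34

University i's FOC: ∂u_i/∂x_i = α_i − x_i = 0, so x_i* = α_i.
NE contributions = (2.8, 4.9, 4.7, 3.8, 1.4, 3.6); X = 21.2.
u_4 = α_4·X − ½·(x_4)² = 3.8·21.2 − ½·3.8² = 73.34.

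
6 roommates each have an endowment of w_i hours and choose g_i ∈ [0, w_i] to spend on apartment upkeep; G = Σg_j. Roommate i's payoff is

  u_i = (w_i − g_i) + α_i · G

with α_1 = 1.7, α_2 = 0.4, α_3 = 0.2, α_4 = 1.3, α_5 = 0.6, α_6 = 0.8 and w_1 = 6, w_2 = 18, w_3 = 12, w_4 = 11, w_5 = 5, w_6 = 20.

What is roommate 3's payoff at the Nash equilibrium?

15.4

∂u_i/∂g_i = α_i − 1, so roommate i contributes w_i if α_i > 1, else 0.
α_i > 1 for i ∈ {1, 4}; NE contributions (6, 0, 0, 11, 0, 0), G = 17.
u_3 = (12 − 0) + 0.2·17 = 15.4.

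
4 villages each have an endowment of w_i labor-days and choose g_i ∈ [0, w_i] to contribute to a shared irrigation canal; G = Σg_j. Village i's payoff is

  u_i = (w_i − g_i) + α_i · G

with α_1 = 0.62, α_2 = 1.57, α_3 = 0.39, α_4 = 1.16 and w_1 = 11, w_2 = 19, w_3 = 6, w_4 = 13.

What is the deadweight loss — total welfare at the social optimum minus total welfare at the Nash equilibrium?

46.58

∂u_i/∂g_i = α_i − 1, so village i contributes w_i if α_i > 1, else 0.
α_i > 1 for i ∈ {2, 4}; NE contributions (0, 19, 0, 13), G = 32.
W^NE = Σw_i − G^NE + (Σα_i)·G^NE = 49 + 2.74·32 = 136.68.
Planner: ∂(Σu_j)/∂g_i = Σα_j − 1 = 2.74 > 0, so everyone contributes w_i; G^SO = 49, W^SO = 49 + 2.74·49 = 183.26.
Deadweight loss = 46.58.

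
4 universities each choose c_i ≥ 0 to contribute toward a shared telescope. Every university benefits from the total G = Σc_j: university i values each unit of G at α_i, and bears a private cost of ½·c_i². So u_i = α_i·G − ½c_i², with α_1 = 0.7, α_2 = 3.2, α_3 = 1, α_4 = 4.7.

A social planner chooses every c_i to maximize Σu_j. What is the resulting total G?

Planner FOC: ∂(Σu_j)/∂c_i = (Σα_j) − c_i = 0, so c_i^SO = Σα_j = 9.6 for every i; G^SO = 38.4.

38.4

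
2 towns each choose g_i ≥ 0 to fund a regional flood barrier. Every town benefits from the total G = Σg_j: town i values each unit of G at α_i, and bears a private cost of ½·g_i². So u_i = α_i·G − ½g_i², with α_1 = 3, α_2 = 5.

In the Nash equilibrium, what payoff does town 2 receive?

Town i's FOC: ∂u_i/∂g_i = α_i − g_i = 0, so g_i* = α_i.
NE contributions = (3, 5); G = 8.
u_2 = α_2·G − ½·(g_2)² = 5·8 − ½·5² = 27.5.

27.5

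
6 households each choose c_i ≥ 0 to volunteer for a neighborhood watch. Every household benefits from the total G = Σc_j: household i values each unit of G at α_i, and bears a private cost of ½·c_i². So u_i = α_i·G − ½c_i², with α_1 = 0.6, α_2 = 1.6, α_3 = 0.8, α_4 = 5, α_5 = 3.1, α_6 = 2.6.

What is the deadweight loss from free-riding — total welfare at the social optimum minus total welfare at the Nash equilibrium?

397.845

Household i's FOC: ∂u_i/∂c_i = α_i − c_i = 0, so c_i* = α_i.
NE contributions = (0.6, 1.6, 0.8, 5, 3.1, 2.6); G = 13.7.
W^NE = (Σα)·G − ½Σα_i² = 13.7² − ½·44.93 = 165.225.
Planner sets c_i = Σα_j = 13.7 for every i, so G^SO = 6·13.7 = 82.2.
W^SO = (Σα)·G^SO − ½·6·(Σα)² = (6/2)·13.7² = 563.07.
Deadweight loss = W^SO − W^NE = 397.845.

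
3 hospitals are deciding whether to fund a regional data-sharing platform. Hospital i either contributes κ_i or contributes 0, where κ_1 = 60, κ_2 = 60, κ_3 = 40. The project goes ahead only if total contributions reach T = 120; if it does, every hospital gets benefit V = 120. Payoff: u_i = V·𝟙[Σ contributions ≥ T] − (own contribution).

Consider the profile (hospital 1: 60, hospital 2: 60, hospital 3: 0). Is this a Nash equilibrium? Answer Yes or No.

Total = 120 ≥ 120: provided.
Hospital 1 (pledges 60, payoff 60): dropping to 0 → total 60, payoff 0. No gain.
Hospital 2 (pledges 60, payoff 60): dropping to 0 → total 60, payoff 0. No gain.
Hospital 3 (pledges 0, payoff 120): pledging 40 → total 160, payoff 80. No gain.

Yes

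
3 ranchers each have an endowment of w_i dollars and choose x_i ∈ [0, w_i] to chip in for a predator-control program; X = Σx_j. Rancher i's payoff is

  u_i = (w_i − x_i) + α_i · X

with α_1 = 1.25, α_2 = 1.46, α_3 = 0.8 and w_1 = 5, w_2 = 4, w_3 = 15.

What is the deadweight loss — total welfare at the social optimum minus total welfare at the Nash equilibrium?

∂u_i/∂x_i = α_i − 1, so rancher i contributes w_i if α_i > 1, else 0.
α_i > 1 for i ∈ {1, 2}; NE contributions (5, 4, 0), X = 9.
W^NE = Σw_i − X^NE + (Σα_i)·X^NE = 24 + 2.51·9 = 46.59.
Planner: ∂(Σu_j)/∂x_i = Σα_j − 1 = 2.51 > 0, so everyone contributes w_i; X^SO = 24, W^SO = 24 + 2.51·24 = 84.24.
Deadweight loss = 37.65.

37.65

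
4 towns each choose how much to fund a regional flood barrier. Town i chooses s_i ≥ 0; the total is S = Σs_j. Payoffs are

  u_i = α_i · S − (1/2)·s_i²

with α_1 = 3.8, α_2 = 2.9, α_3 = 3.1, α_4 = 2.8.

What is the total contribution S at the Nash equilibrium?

Town i's FOC: ∂u_i/∂s_i = α_i − s_i = 0, so s_i* = α_i.
NE contributions = (3.8, 2.9, 3.1, 2.8); S = 12.6.

12.6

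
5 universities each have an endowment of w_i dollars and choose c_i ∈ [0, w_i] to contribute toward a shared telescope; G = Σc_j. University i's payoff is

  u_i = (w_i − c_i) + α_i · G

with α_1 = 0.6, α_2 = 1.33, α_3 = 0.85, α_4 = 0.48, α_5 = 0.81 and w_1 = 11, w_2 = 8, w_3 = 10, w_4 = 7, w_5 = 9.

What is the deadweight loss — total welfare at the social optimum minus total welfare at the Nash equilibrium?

113.59

∂u_i/∂c_i = α_i − 1, so university i contributes w_i if α_i > 1, else 0.
α_i > 1 for i ∈ {2}; NE contributions (0, 8, 0, 0, 0), G = 8.
W^NE = Σw_i − G^NE + (Σα_i)·G^NE = 45 + 3.07·8 = 69.56.
Planner: ∂(Σu_j)/∂c_i = Σα_j − 1 = 3.07 > 0, so everyone contributes w_i; G^SO = 45, W^SO = 45 + 3.07·45 = 183.15.
Deadweight loss = 113.59.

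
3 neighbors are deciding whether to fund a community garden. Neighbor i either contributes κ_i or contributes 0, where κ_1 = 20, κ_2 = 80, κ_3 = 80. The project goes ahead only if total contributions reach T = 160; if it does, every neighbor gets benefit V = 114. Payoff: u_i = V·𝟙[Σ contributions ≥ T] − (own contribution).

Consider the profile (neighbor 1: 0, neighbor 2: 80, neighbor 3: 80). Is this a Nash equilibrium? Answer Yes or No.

Yes

Total = 160 ≥ 160: provided.
Neighbor 1 (pledges 0, payoff 114): pledging 20 → total 180, payoff 94. No gain.
Neighbor 2 (pledges 80, payoff 34): dropping to 0 → total 80, payoff 0. No gain.
Neighbor 3 (pledges 80, payoff 34): dropping to 0 → total 80, payoff 0. No gain.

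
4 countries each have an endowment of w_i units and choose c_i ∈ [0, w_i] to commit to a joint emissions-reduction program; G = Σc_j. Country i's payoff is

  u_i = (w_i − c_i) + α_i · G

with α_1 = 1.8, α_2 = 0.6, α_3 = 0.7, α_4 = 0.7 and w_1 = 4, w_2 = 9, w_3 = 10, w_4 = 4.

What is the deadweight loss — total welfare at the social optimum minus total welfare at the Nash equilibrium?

∂u_i/∂c_i = α_i − 1, so country i contributes w_i if α_i > 1, else 0.
α_i > 1 for i ∈ {1}; NE contributions (4, 0, 0, 0), G = 4.
W^NE = Σw_i − G^NE + (Σα_i)·G^NE = 27 + 2.8·4 = 38.2.
Planner: ∂(Σu_j)/∂c_i = Σα_j − 1 = 2.8 > 0, so everyone contributes w_i; G^SO = 27, W^SO = 27 + 2.8·27 = 102.6.
Deadweight loss = 64.4.

64.4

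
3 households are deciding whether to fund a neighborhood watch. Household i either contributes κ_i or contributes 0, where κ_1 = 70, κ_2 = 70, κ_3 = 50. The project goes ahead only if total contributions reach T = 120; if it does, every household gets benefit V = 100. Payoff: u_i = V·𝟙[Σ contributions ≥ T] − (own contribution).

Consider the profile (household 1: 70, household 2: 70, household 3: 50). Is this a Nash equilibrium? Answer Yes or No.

Total = 190 ≥ 120: provided.
Household 1 (pledges 70, payoff 30): dropping to 0 → total 120, payoff 100. Profitable deviation.

No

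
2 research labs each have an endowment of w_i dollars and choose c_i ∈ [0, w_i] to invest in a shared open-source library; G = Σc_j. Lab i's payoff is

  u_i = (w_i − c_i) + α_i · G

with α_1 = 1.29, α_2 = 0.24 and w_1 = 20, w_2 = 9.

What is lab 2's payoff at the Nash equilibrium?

13.8

∂u_i/∂c_i = α_i − 1, so lab i contributes w_i if α_i > 1, else 0.
α_i > 1 for i ∈ {1}; NE contributions (20, 0), G = 20.
u_2 = (9 − 0) + 0.24·20 = 13.8.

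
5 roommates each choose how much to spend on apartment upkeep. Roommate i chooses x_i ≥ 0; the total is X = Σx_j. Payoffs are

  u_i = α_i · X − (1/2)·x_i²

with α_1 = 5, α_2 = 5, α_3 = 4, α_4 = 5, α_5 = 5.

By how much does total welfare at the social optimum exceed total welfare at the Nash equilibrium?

922

Roommate i's FOC: ∂u_i/∂x_i = α_i − x_i = 0, so x_i* = α_i.
NE contributions = (5, 5, 4, 5, 5); X = 24.
W^NE = (Σα)·X − ½Σα_i² = 24² − ½·116 = 518.
Planner sets x_i = Σα_j = 24 for every i, so X^SO = 5·24 = 120.
W^SO = (Σα)·X^SO − ½·5·(Σα)² = (5/2)·24² = 1440.
Deadweight loss = W^SO − W^NE = 922.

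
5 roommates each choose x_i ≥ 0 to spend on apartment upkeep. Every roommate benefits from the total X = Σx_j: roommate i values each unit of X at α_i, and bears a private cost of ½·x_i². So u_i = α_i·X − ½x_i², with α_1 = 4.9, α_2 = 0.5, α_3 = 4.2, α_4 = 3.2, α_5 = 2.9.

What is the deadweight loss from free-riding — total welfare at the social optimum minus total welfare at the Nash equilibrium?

Roommate i's FOC: ∂u_i/∂x_i = α_i − x_i = 0, so x_i* = α_i.
NE contributions = (4.9, 0.5, 4.2, 3.2, 2.9); X = 15.7.
W^NE = (Σα)·X − ½Σα_i² = 15.7² − ½·60.55 = 216.215.
Planner sets x_i = Σα_j = 15.7 for every i, so X^SO = 5·15.7 = 78.5.
W^SO = (Σα)·X^SO − ½·5·(Σα)² = (5/2)·15.7² = 616.225.
Deadweight loss = W^SO − W^NE = 400.01.

400.01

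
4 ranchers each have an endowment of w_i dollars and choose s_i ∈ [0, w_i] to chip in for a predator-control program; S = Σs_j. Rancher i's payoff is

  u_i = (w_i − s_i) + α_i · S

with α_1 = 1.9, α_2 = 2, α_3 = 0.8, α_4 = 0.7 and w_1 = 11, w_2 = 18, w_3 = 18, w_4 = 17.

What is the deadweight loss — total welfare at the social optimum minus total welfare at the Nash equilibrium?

154

∂u_i/∂s_i = α_i − 1, so rancher i contributes w_i if α_i > 1, else 0.
α_i > 1 for i ∈ {1, 2}; NE contributions (11, 18, 0, 0), S = 29.
W^NE = Σw_i − S^NE + (Σα_i)·S^NE = 64 + 4.4·29 = 191.6.
Planner: ∂(Σu_j)/∂s_i = Σα_j − 1 = 4.4 > 0, so everyone contributes w_i; S^SO = 64, W^SO = 64 + 4.4·64 = 345.6.
Deadweight loss = 154.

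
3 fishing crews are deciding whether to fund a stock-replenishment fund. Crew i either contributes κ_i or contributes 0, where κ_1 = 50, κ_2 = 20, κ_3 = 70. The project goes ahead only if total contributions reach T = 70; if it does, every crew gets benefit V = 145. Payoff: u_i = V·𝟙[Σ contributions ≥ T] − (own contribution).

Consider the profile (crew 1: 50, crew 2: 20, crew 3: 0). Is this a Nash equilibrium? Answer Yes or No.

Yes

Total = 70 ≥ 70: provided.
Crew 1 (pledges 50, payoff 95): dropping to 0 → total 20, payoff 0. No gain.
Crew 2 (pledges 20, payoff 125): dropping to 0 → total 50, payoff 0. No gain.
Crew 3 (pledges 0, payoff 145): pledging 70 → total 140, payoff 75. No gain.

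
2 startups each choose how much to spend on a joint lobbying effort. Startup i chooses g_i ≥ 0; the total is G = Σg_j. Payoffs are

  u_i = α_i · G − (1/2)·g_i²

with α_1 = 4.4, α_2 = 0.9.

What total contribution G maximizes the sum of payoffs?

10.6

Planner FOC: ∂(Σu_j)/∂g_i = (Σα_j) − g_i = 0, so g_i^SO = Σα_j = 5.3 for every i; G^SO = 10.6.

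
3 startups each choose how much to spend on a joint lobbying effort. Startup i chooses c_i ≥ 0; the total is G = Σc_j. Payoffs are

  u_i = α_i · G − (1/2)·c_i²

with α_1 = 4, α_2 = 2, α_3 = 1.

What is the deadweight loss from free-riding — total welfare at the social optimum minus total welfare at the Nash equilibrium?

Startup i's FOC: ∂u_i/∂c_i = α_i − c_i = 0, so c_i* = α_i.
NE contributions = (4, 2, 1); G = 7.
W^NE = (Σα)·G − ½Σα_i² = 7² − ½·21 = 38.5.
Planner sets c_i = Σα_j = 7 for every i, so G^SO = 3·7 = 21.
W^SO = (Σα)·G^SO − ½·3·(Σα)² = (3/2)·7² = 73.5.
Deadweight loss = W^SO − W^NE = 35.

35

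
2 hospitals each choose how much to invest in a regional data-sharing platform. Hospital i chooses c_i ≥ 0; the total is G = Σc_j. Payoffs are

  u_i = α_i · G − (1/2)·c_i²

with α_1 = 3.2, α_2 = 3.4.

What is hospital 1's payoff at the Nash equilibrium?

Hospital i's FOC: ∂u_i/∂c_i = α_i − c_i = 0, so c_i* = α_i.
NE contributions = (3.2, 3.4); G = 6.6.
u_1 = α_1·G − ½·(c_1)² = 3.2·6.6 − ½·3.2² = 16.

16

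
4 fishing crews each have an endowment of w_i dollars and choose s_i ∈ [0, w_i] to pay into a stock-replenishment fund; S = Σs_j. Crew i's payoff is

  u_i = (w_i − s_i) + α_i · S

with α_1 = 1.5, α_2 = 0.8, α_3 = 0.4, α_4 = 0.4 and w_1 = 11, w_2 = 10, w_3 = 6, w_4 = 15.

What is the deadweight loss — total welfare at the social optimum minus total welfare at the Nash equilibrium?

65.1

∂u_i/∂s_i = α_i − 1, so crew i contributes w_i if α_i > 1, else 0.
α_i > 1 for i ∈ {1}; NE contributions (11, 0, 0, 0), S = 11.
W^NE = Σw_i − S^NE + (Σα_i)·S^NE = 42 + 2.1·11 = 65.1.
Planner: ∂(Σu_j)/∂s_i = Σα_j − 1 = 2.1 > 0, so everyone contributes w_i; S^SO = 42, W^SO = 42 + 2.1·42 = 130.2.
Deadweight loss = 65.1.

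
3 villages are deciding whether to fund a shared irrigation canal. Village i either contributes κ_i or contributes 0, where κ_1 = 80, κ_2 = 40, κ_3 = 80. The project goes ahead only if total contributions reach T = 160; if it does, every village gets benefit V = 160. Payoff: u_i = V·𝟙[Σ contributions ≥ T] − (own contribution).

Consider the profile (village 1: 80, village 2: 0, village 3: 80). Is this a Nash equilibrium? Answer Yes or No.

Total = 160 ≥ 160: provided.
Village 1 (pledges 80, payoff 80): dropping to 0 → total 80, payoff 0. No gain.
Village 2 (pledges 0, payoff 160): pledging 40 → total 200, payoff 120. No gain.
Village 3 (pledges 80, payoff 80): dropping to 0 → total 80, payoff 0. No gain.

Yes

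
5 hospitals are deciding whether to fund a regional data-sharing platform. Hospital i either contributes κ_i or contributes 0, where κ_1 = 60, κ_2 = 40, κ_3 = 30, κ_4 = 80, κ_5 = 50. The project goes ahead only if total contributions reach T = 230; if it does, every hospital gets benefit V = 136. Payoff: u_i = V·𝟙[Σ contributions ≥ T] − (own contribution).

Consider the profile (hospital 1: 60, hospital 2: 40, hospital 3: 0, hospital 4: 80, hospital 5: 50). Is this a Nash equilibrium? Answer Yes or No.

Yes

Total = 230 ≥ 230: provided.
Hospital 1 (pledges 60, payoff 76): dropping to 0 → total 170, payoff 0. No gain.
Hospital 2 (pledges 40, payoff 96): dropping to 0 → total 190, payoff 0. No gain.
Hospital 3 (pledges 0, payoff 136): pledging 30 → total 260, payoff 106. No gain.
Hospital 4 (pledges 80, payoff 56): dropping to 0 → total 150, payoff 0. No gain.
Hospital 5 (pledges 50, payoff 86): dropping to 0 → total 180, payoff 0. No gain.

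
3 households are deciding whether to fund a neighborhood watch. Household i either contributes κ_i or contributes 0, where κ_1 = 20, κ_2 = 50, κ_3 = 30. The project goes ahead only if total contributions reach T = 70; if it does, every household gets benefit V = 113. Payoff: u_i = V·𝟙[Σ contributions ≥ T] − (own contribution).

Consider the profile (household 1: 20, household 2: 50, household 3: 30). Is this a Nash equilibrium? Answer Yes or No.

No

Total = 100 ≥ 70: provided.
Household 1 (pledges 20, payoff 93): dropping to 0 → total 80, payoff 113. Profitable deviation.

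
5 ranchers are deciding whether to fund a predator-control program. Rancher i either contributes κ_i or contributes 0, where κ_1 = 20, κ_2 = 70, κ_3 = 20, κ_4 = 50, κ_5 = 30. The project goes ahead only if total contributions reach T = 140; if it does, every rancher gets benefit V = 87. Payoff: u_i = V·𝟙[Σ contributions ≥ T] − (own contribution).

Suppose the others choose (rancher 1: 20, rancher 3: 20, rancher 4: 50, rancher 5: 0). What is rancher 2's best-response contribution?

Others' total = 90. Contributing 70 brings total to 160 ≥ 140: gain V − κ_2 = 17.
Best response: 70.

70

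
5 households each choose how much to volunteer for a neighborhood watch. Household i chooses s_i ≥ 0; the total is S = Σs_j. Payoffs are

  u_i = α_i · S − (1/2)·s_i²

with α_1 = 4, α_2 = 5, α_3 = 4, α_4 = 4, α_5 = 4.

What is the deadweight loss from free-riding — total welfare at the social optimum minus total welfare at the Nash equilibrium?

Household i's FOC: ∂u_i/∂s_i = α_i − s_i = 0, so s_i* = α_i.
NE contributions = (4, 5, 4, 4, 4); S = 21.
W^NE = (Σα)·S − ½Σα_i² = 21² − ½·89 = 396.5.
Planner sets s_i = Σα_j = 21 for every i, so S^SO = 5·21 = 105.
W^SO = (Σα)·S^SO − ½·5·(Σα)² = (5/2)·21² = 1102.5.
Deadweight loss = W^SO − W^NE = 706.

706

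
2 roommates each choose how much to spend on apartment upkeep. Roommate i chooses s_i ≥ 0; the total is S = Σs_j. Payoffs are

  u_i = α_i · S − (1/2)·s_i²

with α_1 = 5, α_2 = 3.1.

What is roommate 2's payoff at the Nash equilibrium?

20.305

Roommate i's FOC: ∂u_i/∂s_i = α_i − s_i = 0, so s_i* = α_i.
NE contributions = (5, 3.1); S = 8.1.
u_2 = α_2·S − ½·(s_2)² = 3.1·8.1 − ½·3.1² = 20.305.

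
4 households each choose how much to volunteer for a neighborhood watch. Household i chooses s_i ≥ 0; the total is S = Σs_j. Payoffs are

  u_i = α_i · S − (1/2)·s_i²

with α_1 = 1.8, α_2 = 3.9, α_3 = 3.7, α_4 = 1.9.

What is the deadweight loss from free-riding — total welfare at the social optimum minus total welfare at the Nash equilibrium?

145.565

Household i's FOC: ∂u_i/∂s_i = α_i − s_i = 0, so s_i* = α_i.
NE contributions = (1.8, 3.9, 3.7, 1.9); S = 11.3.
W^NE = (Σα)·S − ½Σα_i² = 11.3² − ½·35.75 = 109.815.
Planner sets s_i = Σα_j = 11.3 for every i, so S^SO = 4·11.3 = 45.2.
W^SO = (Σα)·S^SO − ½·4·(Σα)² = (4/2)·11.3² = 255.38.
Deadweight loss = W^SO − W^NE = 145.565.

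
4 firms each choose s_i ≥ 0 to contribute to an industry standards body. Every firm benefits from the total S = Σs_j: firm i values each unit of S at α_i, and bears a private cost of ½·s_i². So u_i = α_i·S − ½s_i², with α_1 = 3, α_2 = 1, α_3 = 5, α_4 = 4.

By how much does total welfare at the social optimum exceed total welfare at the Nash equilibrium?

194.5

Firm i's FOC: ∂u_i/∂s_i = α_i − s_i = 0, so s_i* = α_i.
NE contributions = (3, 1, 5, 4); S = 13.
W^NE = (Σα)·S − ½Σα_i² = 13² − ½·51 = 143.5.
Planner sets s_i = Σα_j = 13 for every i, so S^SO = 4·13 = 52.
W^SO = (Σα)·S^SO − ½·4·(Σα)² = (4/2)·13² = 338.
Deadweight loss = W^SO − W^NE = 194.5.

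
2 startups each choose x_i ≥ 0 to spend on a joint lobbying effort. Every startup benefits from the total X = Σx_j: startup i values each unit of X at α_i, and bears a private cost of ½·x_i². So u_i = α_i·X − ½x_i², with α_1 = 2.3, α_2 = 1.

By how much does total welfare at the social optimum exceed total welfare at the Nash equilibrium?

3.145

Startup i's FOC: ∂u_i/∂x_i = α_i − x_i = 0, so x_i* = α_i.
NE contributions = (2.3, 1); X = 3.3.
W^NE = (Σα)·X − ½Σα_i² = 3.3² − ½·6.29 = 7.745.
Planner sets x_i = Σα_j = 3.3 for every i, so X^SO = 2·3.3 = 6.6.
W^SO = (Σα)·X^SO − ½·2·(Σα)² = (2/2)·3.3² = 10.89.
Deadweight loss = W^SO − W^NE = 3.145.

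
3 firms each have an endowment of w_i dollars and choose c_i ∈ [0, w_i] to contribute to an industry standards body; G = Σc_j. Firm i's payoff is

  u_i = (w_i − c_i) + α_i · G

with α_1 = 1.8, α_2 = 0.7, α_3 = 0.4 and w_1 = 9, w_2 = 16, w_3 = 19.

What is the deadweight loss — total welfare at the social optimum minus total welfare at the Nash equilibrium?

∂u_i/∂c_i = α_i − 1, so firm i contributes w_i if α_i > 1, else 0.
α_i > 1 for i ∈ {1}; NE contributions (9, 0, 0), G = 9.
W^NE = Σw_i − G^NE + (Σα_i)·G^NE = 44 + 1.9·9 = 61.1.
Planner: ∂(Σu_j)/∂c_i = Σα_j − 1 = 1.9 > 0, so everyone contributes w_i; G^SO = 44, W^SO = 44 + 1.9·44 = 127.6.
Deadweight loss = 66.5.

66.5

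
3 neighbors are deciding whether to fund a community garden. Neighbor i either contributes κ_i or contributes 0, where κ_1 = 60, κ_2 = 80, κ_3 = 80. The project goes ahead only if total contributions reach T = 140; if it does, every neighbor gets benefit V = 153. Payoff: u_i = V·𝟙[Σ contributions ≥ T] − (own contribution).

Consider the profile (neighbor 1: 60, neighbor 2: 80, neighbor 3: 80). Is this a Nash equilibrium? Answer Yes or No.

No

Total = 220 ≥ 140: provided.
Neighbor 1 (pledges 60, payoff 93): dropping to 0 → total 160, payoff 153. Profitable deviation.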